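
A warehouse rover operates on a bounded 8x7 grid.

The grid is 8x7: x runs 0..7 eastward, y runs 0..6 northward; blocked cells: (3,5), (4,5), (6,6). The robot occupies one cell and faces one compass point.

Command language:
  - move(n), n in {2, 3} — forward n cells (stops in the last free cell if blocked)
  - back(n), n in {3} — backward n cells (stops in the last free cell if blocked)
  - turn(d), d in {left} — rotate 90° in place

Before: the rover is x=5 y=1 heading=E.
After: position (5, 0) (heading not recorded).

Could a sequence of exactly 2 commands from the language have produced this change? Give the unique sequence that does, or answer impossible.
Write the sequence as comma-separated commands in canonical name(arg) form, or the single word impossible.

key: running back(3) before turn(left) would end elsewhere — order is forced
start: x=5 y=1 heading=E
[1] after turn(left): x=5 y=1 heading=N
[2] after back(3): x=5 y=0 heading=N
no other 2-command option fits: unique.

turn(left), back(3)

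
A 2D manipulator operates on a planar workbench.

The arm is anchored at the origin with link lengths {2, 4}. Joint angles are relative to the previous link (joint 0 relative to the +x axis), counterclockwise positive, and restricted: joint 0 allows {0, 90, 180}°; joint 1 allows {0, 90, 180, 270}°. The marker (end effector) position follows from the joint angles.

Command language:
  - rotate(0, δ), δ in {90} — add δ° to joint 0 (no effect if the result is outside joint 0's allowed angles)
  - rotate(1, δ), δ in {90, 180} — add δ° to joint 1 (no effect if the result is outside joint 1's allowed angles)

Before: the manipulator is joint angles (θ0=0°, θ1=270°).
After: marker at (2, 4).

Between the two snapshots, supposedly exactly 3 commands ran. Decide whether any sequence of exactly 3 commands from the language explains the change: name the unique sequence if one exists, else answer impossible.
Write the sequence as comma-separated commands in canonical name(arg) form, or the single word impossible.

from: joint angles (θ0=0°, θ1=270°)
t=1 rotate(1, 180) ⇒ joint angles (θ0=0°, θ1=90°)
t=2 rotate(1, 180) ⇒ joint angles (θ0=0°, θ1=270°)
t=3 rotate(1, 180) ⇒ joint angles (θ0=0°, θ1=90°)
no rival 3-sequence matches.

rotate(1, 180), rotate(1, 180), rotate(1, 180)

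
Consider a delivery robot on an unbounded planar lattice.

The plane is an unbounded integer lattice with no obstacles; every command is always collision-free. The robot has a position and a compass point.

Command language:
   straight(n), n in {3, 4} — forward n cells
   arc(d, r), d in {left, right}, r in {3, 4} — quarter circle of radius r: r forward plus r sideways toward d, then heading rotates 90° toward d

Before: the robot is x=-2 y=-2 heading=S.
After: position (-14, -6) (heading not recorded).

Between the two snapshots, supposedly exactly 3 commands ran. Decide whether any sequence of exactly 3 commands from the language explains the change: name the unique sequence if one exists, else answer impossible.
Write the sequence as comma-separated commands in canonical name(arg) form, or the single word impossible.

arc(right, 4), straight(4), straight(4)

key: running straight(4) before arc(right, 4) would end elsewhere — order is forced
initial: x=-2 y=-2 heading=S
[1] after arc(right, 4): x=-6 y=-6 heading=W
[2] after straight(4): x=-10 y=-6 heading=W
[3] after straight(4): x=-14 y=-6 heading=W
no other 3-command option fits: unique.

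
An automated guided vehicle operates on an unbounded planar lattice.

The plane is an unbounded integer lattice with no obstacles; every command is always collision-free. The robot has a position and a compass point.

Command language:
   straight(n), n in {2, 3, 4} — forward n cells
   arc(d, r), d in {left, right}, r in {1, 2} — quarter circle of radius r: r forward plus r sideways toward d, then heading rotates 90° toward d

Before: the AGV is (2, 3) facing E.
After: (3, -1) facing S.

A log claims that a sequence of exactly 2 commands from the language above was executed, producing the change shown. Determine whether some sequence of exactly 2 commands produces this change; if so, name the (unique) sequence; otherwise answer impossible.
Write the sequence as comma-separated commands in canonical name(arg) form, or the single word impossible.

key: position moved to (3,-1) AND the heading swung to S — translation plus rotation needed
begin: (2, 3) facing E
t=1 arc(right, 1) ⇒ (3, 2) facing S
t=2 straight(3) ⇒ (3, -1) facing S
no rival 2-sequence matches.

arc(right, 1), straight(3)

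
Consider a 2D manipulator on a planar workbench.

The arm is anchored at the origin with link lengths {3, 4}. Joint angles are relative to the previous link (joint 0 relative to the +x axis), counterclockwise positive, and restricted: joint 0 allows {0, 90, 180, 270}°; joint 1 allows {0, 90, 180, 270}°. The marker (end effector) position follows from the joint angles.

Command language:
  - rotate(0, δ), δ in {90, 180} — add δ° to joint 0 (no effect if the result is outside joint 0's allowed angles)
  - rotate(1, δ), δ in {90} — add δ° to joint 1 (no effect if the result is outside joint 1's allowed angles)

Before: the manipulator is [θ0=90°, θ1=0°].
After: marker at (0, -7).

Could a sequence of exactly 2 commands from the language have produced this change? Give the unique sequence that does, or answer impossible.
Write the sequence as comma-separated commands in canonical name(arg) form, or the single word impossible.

start: [θ0=90°, θ1=0°]
t=1 rotate(0, 90) ⇒ [θ0=180°, θ1=0°]
t=2 rotate(0, 90) ⇒ [θ0=270°, θ1=0°]
no other 2-command option fits: unique.

rotate(0, 90), rotate(0, 90)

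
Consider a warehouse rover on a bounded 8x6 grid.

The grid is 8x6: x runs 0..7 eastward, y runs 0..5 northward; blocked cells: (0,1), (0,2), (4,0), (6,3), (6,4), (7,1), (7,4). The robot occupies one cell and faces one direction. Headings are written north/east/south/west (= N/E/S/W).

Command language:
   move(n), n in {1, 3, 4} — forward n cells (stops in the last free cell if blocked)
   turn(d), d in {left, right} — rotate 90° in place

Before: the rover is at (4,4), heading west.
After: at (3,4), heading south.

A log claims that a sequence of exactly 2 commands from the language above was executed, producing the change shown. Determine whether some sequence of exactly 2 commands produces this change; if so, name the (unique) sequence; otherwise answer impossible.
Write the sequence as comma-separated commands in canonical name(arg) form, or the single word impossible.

move(1), turn(left)

key: position moved to (3,4) AND the heading swung to S — translation plus rotation needed
initial: at (4,4), heading west
1. move(1) → at (3,4), heading west
2. turn(left) → at (3,4), heading south
all 25 alternatives checked — unique.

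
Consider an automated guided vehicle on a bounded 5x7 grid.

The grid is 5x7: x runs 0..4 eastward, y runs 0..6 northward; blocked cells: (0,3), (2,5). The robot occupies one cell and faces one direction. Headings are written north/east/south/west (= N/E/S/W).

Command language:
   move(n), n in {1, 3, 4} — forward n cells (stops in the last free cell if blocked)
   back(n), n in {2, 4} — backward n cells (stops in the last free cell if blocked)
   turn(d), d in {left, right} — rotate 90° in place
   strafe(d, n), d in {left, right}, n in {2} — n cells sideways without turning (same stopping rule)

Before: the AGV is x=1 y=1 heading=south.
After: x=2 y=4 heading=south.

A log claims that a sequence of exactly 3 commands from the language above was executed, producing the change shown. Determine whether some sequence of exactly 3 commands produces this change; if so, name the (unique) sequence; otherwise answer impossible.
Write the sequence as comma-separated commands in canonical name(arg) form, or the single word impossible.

key: running back(4) before strafe(right, 2) would end elsewhere — order is forced
from: x=1 y=1 heading=south
t=1 strafe(right, 2) ⇒ x=0 y=1 heading=south
t=2 strafe(left, 2) ⇒ x=2 y=1 heading=south
t=3 back(4) ⇒ x=2 y=4 heading=south
uniquely the one of 729 3-step routes that fits.

strafe(right, 2), strafe(left, 2), back(4)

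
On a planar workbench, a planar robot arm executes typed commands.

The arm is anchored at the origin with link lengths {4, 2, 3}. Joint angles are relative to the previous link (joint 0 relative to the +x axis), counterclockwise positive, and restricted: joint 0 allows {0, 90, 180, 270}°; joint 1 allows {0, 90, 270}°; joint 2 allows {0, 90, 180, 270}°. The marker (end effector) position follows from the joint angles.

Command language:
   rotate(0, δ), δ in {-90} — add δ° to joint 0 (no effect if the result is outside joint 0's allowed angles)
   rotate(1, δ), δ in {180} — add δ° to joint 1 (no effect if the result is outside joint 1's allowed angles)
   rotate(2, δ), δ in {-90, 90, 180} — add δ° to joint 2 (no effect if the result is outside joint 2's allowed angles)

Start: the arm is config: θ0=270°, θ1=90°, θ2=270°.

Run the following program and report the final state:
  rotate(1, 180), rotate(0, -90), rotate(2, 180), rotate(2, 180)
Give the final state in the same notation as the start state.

start: config: θ0=270°, θ1=90°, θ2=270°
1. rotate(1, 180) → config: θ0=270°, θ1=270°, θ2=270°
2. rotate(0, -90) → config: θ0=180°, θ1=270°, θ2=270°
3. rotate(2, 180) → config: θ0=180°, θ1=270°, θ2=90°
4. rotate(2, 180) → config: θ0=180°, θ1=270°, θ2=270°

config: θ0=180°, θ1=270°, θ2=270°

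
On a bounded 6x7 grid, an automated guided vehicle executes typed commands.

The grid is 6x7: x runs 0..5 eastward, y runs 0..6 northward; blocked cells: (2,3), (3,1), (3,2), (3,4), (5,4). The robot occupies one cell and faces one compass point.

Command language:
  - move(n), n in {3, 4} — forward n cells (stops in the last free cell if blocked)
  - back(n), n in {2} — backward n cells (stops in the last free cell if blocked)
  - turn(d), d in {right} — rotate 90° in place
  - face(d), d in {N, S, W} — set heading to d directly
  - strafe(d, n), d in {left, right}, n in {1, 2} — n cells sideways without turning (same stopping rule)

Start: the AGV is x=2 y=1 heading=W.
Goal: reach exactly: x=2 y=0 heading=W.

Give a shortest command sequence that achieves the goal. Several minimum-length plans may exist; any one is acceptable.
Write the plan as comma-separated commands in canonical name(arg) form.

strafe(left, 2)

t0: x=2 y=1 heading=W
1. strafe(left, 2) → x=2 y=0 heading=W
shorter routes all fall short; 1 is best.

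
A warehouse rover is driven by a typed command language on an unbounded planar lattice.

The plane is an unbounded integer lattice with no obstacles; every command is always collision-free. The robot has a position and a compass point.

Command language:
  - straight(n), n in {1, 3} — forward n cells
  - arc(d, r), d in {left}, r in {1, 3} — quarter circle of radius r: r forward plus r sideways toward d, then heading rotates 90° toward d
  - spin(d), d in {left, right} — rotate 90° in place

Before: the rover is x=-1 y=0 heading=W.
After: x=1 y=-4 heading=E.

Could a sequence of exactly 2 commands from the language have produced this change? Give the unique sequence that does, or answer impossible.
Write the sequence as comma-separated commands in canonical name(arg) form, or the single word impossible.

key: cell and facing (now E) both changed — the 2 commands mix motion and turning
t0: x=-1 y=0 heading=W
step 1 (arc(left, 1)): x=-2 y=-1 heading=S
step 2 (arc(left, 3)): x=1 y=-4 heading=E
no other 2-command option fits: unique.

arc(left, 1), arc(left, 3)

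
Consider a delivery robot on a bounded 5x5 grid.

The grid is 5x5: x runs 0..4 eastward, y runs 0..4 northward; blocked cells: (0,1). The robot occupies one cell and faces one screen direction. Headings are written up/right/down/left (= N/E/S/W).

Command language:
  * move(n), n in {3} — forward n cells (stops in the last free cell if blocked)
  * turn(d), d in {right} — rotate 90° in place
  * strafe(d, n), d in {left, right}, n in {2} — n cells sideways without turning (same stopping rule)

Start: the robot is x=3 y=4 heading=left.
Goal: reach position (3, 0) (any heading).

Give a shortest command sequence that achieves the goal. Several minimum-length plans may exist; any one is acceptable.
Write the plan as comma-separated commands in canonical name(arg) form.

strafe(left, 2), strafe(left, 2)

start: x=3 y=4 heading=left
t=1 strafe(left, 2) ⇒ x=3 y=2 heading=left
t=2 strafe(left, 2) ⇒ x=3 y=0 heading=left
nothing shorter than 2 reaches the goal.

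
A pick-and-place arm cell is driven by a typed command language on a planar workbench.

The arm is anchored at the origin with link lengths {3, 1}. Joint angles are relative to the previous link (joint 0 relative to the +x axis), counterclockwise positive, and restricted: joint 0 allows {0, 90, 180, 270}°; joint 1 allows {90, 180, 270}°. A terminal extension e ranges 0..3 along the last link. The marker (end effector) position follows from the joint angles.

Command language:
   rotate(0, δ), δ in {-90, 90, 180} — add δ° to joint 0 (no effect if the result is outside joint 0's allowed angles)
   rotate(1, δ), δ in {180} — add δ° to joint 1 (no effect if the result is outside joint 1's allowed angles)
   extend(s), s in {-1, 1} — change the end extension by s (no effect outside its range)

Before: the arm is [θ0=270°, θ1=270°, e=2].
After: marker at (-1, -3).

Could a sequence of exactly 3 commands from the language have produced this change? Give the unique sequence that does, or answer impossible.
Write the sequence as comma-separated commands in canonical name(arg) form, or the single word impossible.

extend(-1), extend(-1), extend(-1)

begin: [θ0=270°, θ1=270°, e=2]
step 1 (extend(-1)): [θ0=270°, θ1=270°, e=1]
step 2 (extend(-1)): [θ0=270°, θ1=270°, e=0]
step 3 (extend(-1)): [θ0=270°, θ1=270°, e=0]
uniquely the one of 216 3-step routes that fits.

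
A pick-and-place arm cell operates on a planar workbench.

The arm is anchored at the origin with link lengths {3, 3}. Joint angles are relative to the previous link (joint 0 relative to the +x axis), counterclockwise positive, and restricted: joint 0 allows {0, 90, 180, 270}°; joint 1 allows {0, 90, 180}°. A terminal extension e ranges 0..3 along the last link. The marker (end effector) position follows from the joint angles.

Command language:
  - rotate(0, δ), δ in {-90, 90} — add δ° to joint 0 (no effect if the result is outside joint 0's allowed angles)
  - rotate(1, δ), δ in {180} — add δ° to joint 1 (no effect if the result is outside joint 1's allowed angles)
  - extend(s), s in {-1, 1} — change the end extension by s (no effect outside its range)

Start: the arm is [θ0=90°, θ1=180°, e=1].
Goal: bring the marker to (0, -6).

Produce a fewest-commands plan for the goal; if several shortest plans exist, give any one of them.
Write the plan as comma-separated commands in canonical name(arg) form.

rotate(0, -90), rotate(0, -90), rotate(1, 180), extend(-1)

from: [θ0=90°, θ1=180°, e=1]
step 1 (rotate(0, -90)): [θ0=0°, θ1=180°, e=1]
step 2 (rotate(0, -90)): [θ0=270°, θ1=180°, e=1]
step 3 (rotate(1, 180)): [θ0=270°, θ1=0°, e=1]
step 4 (extend(-1)): [θ0=270°, θ1=0°, e=0]
no 3-step plan works, so 4 is optimal.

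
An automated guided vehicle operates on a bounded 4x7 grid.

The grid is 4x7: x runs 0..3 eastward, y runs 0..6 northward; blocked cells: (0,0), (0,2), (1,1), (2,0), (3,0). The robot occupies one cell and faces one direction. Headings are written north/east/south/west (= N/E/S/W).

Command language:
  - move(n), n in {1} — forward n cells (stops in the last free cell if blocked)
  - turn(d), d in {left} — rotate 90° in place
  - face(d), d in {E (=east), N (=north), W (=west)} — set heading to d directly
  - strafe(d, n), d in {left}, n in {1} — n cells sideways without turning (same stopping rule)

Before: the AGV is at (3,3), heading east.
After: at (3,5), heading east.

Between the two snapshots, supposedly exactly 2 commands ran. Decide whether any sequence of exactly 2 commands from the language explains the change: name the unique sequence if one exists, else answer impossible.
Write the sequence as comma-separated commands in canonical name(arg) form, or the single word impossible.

key: still facing E at the end — nothing in the sequence rotates
begin: at (3,3), heading east
step 1 (strafe(left, 1)): at (3,4), heading east
step 2 (strafe(left, 1)): at (3,5), heading east
all 36 alternatives checked — unique.

strafe(left, 1), strafe(left, 1)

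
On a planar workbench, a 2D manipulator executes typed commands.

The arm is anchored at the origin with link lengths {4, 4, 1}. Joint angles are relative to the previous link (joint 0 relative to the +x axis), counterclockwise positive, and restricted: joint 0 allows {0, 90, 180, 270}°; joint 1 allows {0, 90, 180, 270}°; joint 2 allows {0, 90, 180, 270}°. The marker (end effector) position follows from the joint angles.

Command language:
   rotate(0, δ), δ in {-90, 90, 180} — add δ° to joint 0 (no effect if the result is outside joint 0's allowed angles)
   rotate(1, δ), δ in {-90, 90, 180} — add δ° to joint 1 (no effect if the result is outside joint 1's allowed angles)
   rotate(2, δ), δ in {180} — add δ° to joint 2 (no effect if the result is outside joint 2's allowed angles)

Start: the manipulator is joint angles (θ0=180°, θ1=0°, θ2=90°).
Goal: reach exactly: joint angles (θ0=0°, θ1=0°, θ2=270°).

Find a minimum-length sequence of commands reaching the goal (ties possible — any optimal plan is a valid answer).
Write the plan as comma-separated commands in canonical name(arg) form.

rotate(2, 180), rotate(0, 180)

begin: joint angles (θ0=180°, θ1=0°, θ2=90°)
1. rotate(2, 180) → joint angles (θ0=180°, θ1=0°, θ2=270°)
2. rotate(0, 180) → joint angles (θ0=0°, θ1=0°, θ2=270°)
nothing shorter than 2 reaches the goal.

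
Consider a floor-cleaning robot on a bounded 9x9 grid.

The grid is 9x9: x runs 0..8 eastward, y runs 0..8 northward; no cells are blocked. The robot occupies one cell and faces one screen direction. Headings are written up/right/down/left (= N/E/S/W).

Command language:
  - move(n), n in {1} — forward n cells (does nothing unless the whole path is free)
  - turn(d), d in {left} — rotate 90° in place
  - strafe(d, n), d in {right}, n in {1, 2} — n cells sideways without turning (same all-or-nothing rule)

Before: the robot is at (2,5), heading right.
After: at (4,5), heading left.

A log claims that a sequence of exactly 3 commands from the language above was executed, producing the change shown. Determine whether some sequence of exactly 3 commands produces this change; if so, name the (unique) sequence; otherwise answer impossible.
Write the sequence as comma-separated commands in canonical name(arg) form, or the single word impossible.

turn(left), strafe(right, 2), turn(left)

key: position moved to (4,5) AND the heading swung to W — translation plus rotation needed
initial: at (2,5), heading right
t=1 turn(left) ⇒ at (2,5), heading up
t=2 strafe(right, 2) ⇒ at (4,5), heading up
t=3 turn(left) ⇒ at (4,5), heading left
no rival 3-sequence matches.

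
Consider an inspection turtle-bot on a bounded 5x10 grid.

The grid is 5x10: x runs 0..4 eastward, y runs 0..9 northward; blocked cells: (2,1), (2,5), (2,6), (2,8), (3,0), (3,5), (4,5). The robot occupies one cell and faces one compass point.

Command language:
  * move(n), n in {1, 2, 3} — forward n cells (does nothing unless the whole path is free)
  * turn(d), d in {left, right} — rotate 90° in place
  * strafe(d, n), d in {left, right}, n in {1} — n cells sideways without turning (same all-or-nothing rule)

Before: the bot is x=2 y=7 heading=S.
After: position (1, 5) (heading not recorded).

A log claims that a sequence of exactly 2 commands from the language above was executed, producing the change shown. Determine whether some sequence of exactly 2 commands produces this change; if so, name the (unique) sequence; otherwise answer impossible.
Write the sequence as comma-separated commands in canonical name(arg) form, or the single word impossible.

key: order matters: swapping strafe(right, 1) and move(2) lands elsewhere
from: x=2 y=7 heading=S
t=1 strafe(right, 1) ⇒ x=1 y=7 heading=S
t=2 move(2) ⇒ x=1 y=5 heading=S
all 49 alternatives checked — unique.

strafe(right, 1), move(2)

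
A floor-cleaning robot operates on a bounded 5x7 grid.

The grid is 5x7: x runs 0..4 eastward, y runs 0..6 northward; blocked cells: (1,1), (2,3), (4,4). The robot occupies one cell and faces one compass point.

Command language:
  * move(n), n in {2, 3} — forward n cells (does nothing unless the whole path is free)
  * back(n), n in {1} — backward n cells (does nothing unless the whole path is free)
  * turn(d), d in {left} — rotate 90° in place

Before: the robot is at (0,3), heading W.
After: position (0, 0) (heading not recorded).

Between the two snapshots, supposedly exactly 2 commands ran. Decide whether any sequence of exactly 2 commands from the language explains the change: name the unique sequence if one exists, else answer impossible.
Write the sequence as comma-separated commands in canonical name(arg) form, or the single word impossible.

key: running move(3) before turn(left) would end elsewhere — order is forced
begin: at (0,3), heading W
t=1 turn(left) ⇒ at (0,3), heading S
t=2 move(3) ⇒ at (0,0), heading S
all 16 alternatives checked — unique.

turn(left), move(3)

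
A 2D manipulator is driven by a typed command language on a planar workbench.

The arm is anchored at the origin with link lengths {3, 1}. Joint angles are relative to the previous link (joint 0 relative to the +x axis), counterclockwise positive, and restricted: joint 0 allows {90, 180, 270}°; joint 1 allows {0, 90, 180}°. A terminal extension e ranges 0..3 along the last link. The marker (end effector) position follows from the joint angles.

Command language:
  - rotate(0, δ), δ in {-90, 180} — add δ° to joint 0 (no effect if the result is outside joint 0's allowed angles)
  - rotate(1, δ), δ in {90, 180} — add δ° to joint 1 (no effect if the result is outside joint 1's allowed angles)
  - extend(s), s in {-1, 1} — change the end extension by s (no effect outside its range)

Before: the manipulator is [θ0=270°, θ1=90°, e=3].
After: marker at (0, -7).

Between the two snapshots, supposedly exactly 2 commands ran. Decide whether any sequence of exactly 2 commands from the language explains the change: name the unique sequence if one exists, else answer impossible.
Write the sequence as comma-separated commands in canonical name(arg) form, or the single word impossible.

rotate(1, 90), rotate(1, 180)

key: order matters: swapping rotate(1, 90) and rotate(1, 180) lands elsewhere
from: [θ0=270°, θ1=90°, e=3]
1. rotate(1, 90) → [θ0=270°, θ1=180°, e=3]
2. rotate(1, 180) → [θ0=270°, θ1=0°, e=3]
no other 2-command option fits: unique.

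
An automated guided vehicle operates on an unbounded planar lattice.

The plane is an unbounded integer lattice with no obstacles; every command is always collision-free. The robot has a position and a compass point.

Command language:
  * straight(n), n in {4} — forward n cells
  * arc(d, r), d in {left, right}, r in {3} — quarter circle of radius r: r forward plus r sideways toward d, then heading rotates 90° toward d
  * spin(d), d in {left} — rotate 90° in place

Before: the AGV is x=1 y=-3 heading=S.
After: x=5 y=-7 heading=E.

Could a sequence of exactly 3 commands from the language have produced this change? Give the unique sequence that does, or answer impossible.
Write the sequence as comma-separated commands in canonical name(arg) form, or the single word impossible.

key: position moved to (5,-7) AND the heading swung to E — translation plus rotation needed
t0: x=1 y=-3 heading=S
[1] after straight(4): x=1 y=-7 heading=S
[2] after spin(left): x=1 y=-7 heading=E
[3] after straight(4): x=5 y=-7 heading=E
uniquely the one of 64 3-step routes that fits.

straight(4), spin(left), straight(4)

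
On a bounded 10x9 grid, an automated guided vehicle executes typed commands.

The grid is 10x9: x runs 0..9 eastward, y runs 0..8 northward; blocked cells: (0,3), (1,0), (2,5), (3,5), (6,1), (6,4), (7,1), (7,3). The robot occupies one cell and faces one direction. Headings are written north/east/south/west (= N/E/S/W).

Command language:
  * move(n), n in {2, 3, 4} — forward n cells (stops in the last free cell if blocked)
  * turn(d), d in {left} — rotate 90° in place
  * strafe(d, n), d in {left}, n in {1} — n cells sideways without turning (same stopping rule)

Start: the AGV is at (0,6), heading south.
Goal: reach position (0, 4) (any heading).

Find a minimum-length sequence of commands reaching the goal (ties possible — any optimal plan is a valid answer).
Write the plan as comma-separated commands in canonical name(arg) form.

start: at (0,6), heading south
t=1 move(3) ⇒ at (0,4), heading south
nothing shorter than 1 reaches the goal.

move(3)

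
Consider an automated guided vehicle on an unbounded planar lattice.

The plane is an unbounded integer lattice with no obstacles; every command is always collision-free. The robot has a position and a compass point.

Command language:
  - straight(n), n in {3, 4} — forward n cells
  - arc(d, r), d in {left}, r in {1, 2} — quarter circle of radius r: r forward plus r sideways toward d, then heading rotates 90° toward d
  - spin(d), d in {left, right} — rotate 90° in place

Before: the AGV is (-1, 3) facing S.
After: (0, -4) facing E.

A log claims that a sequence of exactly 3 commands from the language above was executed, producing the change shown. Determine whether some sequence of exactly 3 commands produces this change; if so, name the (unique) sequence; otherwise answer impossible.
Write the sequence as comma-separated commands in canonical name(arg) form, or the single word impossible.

key: cell and facing (now E) both changed — the 3 commands mix motion and turning
begin: (-1, 3) facing S
1. straight(3) → (-1, 0) facing S
2. straight(3) → (-1, -3) facing S
3. arc(left, 1) → (0, -4) facing E
no other 3-command option fits: unique.

straight(3), straight(3), arc(left, 1)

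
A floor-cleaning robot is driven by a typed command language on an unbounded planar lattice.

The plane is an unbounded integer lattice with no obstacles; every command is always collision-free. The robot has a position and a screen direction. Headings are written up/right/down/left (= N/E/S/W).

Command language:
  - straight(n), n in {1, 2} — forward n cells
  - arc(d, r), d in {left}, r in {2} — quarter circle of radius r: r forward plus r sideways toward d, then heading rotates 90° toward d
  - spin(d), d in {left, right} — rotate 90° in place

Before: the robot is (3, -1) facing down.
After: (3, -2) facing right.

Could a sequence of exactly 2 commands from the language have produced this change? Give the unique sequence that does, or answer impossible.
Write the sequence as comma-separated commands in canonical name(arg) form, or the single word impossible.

key: position moved to (3,-2) AND the heading swung to E — translation plus rotation needed
initial: (3, -1) facing down
1. straight(1) → (3, -2) facing down
2. spin(left) → (3, -2) facing right
no other 2-command option fits: unique.

straight(1), spin(left)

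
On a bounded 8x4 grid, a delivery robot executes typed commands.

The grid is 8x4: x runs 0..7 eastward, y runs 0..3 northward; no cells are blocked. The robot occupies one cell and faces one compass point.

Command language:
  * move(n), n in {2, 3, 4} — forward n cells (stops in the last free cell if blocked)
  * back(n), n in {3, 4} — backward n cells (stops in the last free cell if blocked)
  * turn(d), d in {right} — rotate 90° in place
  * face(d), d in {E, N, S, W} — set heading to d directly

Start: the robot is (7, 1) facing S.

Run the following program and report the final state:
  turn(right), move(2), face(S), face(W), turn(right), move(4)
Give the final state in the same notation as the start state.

(5, 3) facing N

start: (7, 1) facing S
1. turn(right) → (7, 1) facing W
2. move(2) → (5, 1) facing W
3. face(S) → (5, 1) facing S
4. face(W) → (5, 1) facing W
5. turn(right) → (5, 1) facing N
6. move(4) → (5, 3) facing N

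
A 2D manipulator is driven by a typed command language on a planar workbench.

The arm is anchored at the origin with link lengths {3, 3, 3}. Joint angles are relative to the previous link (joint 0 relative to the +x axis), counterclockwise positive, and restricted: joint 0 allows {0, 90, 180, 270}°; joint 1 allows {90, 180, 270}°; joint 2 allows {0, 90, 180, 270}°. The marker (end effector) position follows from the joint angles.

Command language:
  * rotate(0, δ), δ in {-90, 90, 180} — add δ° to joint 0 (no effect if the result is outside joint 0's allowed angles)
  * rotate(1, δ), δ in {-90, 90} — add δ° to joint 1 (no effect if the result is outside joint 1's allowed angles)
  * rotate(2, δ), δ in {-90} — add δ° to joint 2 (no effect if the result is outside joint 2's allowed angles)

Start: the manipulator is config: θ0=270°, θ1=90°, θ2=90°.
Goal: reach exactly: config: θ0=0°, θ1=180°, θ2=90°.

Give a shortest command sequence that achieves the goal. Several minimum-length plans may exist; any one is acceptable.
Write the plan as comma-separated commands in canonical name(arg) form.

initial: config: θ0=270°, θ1=90°, θ2=90°
step 1 (rotate(1, 90)): config: θ0=270°, θ1=180°, θ2=90°
step 2 (rotate(0, 90)): config: θ0=0°, θ1=180°, θ2=90°
shorter routes all fall short; 2 is best.

rotate(1, 90), rotate(0, 90)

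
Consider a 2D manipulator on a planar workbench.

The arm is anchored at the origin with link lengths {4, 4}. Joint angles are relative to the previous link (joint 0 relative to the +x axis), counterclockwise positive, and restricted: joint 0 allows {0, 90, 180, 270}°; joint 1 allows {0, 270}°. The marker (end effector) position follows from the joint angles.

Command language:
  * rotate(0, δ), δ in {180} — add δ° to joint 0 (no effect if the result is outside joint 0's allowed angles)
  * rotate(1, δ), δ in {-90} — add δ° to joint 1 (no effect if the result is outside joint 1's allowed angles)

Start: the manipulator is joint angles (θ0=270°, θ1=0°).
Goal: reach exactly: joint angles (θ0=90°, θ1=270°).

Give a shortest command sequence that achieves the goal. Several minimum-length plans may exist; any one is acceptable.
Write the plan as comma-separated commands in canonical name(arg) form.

start: joint angles (θ0=270°, θ1=0°)
1. rotate(0, 180) → joint angles (θ0=90°, θ1=0°)
2. rotate(1, -90) → joint angles (θ0=90°, θ1=270°)
minimal: 2 command(s), checked below 2.

rotate(0, 180), rotate(1, -90)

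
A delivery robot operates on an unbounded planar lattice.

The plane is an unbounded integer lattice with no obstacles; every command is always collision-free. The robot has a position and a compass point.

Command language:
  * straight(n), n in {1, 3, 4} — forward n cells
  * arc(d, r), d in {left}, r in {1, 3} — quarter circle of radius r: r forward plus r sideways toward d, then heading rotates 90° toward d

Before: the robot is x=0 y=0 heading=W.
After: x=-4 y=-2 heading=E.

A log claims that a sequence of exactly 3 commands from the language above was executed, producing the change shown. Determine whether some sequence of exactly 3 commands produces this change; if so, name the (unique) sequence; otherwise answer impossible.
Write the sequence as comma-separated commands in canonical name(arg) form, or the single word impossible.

key: cell and facing (now E) both changed — the 3 commands mix motion and turning
initial: x=0 y=0 heading=W
1. straight(4) → x=-4 y=0 heading=W
2. arc(left, 1) → x=-5 y=-1 heading=S
3. arc(left, 1) → x=-4 y=-2 heading=E
no rival 3-sequence matches.

straight(4), arc(left, 1), arc(left, 1)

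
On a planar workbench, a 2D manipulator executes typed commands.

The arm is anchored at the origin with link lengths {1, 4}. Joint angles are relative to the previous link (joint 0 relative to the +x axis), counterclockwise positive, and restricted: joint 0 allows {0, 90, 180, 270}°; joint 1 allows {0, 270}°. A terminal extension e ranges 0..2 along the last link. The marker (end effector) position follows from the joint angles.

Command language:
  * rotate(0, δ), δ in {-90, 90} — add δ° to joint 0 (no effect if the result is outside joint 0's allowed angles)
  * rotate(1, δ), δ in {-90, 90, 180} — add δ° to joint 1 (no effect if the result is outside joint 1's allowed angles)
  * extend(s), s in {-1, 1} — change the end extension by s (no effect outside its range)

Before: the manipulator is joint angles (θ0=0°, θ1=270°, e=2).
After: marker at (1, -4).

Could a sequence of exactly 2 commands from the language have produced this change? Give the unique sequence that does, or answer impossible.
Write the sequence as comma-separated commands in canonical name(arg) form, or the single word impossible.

extend(-1), extend(-1)

t0: joint angles (θ0=0°, θ1=270°, e=2)
step 1 (extend(-1)): joint angles (θ0=0°, θ1=270°, e=1)
step 2 (extend(-1)): joint angles (θ0=0°, θ1=270°, e=0)
all 49 alternatives checked — unique.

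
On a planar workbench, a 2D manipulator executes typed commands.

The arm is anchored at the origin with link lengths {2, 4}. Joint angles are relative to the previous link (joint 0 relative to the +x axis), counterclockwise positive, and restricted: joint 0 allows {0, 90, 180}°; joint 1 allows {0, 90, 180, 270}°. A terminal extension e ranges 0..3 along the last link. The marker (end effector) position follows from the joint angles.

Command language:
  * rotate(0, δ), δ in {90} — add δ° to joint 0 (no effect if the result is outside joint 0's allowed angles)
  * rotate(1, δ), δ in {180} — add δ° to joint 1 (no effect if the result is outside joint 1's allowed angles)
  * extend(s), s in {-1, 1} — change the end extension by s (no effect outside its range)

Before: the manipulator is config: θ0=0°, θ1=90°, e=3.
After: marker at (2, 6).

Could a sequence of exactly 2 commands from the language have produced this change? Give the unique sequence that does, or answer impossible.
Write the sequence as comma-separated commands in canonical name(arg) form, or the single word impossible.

extend(1), extend(-1)

key: running extend(-1) before extend(1) would end elsewhere — order is forced
start: config: θ0=0°, θ1=90°, e=3
[1] after extend(1): config: θ0=0°, θ1=90°, e=3
[2] after extend(-1): config: θ0=0°, θ1=90°, e=2
no rival 2-sequence matches.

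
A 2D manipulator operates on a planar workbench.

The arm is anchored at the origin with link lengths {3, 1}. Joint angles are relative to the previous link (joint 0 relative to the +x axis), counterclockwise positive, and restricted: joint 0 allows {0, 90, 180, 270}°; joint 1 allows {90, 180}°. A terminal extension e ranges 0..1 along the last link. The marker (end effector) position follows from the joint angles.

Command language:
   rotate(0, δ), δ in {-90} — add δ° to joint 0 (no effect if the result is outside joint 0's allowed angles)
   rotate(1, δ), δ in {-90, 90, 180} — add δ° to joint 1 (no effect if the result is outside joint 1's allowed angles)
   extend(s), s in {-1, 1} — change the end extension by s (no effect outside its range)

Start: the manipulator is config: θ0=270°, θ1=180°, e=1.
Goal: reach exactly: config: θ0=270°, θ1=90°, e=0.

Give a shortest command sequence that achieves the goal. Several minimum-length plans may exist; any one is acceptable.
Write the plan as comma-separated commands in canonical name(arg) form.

rotate(1, -90), extend(-1)

t0: config: θ0=270°, θ1=180°, e=1
step 1 (rotate(1, -90)): config: θ0=270°, θ1=90°, e=1
step 2 (extend(-1)): config: θ0=270°, θ1=90°, e=0
shorter routes all fall short; 2 is best.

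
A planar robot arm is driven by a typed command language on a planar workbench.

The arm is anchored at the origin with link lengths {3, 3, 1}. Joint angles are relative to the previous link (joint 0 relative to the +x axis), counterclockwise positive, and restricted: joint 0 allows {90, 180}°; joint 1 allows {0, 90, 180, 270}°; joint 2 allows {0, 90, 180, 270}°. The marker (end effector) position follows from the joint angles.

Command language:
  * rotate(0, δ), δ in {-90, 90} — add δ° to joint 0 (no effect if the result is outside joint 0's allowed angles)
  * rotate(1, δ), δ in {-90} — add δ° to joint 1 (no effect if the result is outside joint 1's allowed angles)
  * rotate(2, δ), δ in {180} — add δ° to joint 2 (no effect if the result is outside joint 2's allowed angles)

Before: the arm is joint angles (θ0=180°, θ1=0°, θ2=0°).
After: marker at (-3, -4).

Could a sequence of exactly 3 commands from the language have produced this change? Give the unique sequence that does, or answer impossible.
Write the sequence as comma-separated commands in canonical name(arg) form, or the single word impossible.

initial: joint angles (θ0=180°, θ1=0°, θ2=0°)
[1] after rotate(1, -90): joint angles (θ0=180°, θ1=270°, θ2=0°)
[2] after rotate(1, -90): joint angles (θ0=180°, θ1=180°, θ2=0°)
[3] after rotate(1, -90): joint angles (θ0=180°, θ1=90°, θ2=0°)
uniquely the one of 64 3-step routes that fits.

rotate(1, -90), rotate(1, -90), rotate(1, -90)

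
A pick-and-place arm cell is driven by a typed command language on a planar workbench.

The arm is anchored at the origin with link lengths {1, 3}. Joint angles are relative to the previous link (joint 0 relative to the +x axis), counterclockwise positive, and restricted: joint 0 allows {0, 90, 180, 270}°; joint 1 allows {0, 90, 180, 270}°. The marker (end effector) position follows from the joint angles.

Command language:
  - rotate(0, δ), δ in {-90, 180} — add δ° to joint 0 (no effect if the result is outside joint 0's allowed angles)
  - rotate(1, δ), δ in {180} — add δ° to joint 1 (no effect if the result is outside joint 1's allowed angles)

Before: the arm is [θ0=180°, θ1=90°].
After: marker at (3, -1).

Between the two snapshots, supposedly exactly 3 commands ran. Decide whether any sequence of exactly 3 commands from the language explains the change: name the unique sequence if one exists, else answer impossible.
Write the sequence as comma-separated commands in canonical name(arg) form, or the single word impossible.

rotate(0, -90), rotate(0, -90), rotate(0, -90)

t0: [θ0=180°, θ1=90°]
[1] after rotate(0, -90): [θ0=90°, θ1=90°]
[2] after rotate(0, -90): [θ0=0°, θ1=90°]
[3] after rotate(0, -90): [θ0=270°, θ1=90°]
no rival 3-sequence matches.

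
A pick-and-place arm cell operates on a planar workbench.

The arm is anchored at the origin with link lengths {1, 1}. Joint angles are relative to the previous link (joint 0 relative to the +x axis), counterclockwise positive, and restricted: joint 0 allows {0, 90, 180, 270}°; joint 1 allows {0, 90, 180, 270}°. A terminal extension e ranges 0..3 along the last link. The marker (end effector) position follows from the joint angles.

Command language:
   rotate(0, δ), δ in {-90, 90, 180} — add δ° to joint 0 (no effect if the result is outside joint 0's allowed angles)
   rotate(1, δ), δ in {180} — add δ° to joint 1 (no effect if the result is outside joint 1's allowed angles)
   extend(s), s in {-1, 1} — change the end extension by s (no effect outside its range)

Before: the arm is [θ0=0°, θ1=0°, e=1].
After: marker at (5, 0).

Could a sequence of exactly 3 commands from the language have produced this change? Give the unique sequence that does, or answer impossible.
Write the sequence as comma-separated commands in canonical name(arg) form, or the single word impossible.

begin: [θ0=0°, θ1=0°, e=1]
t=1 extend(1) ⇒ [θ0=0°, θ1=0°, e=2]
t=2 extend(1) ⇒ [θ0=0°, θ1=0°, e=3]
t=3 extend(1) ⇒ [θ0=0°, θ1=0°, e=3]
no other 3-command option fits: unique.

extend(1), extend(1), extend(1)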